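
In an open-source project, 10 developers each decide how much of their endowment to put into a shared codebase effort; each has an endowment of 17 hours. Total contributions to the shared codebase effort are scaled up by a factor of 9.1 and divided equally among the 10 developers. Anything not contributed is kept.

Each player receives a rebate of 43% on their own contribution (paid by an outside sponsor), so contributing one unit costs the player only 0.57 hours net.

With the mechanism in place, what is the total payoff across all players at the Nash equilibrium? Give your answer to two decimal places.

1620.10 hours

With the mechanism, a contributed unit returns (9.1/10) / 0.57 = 1.5965 per unit of net cost to the contributor — now above 1 — so contributing fully is weakly dominant for every player.
So the Nash equilibrium is full contribution by all 10; the group earns 10 × (17 × 0.43 + 9.1 × 17) = 1620.10.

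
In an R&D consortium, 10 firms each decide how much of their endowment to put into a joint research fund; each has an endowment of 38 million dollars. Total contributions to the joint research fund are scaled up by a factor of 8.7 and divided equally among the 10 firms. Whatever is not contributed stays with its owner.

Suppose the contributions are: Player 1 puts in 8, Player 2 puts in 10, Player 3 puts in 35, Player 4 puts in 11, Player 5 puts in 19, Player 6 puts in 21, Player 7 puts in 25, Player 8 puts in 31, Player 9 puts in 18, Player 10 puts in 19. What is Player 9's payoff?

Total contributed: 8 + 10 + 35 + 11 + 19 + 21 + 25 + 31 + 18 + 19 = 197.
Each receives 8.7 × 197 / 10 = 171.39 from the joint research fund.
Player 9 keeps 38 − 18 = 20, so Player 9's payoff is 20 + 171.39 = 191.39.

191.39 million dollars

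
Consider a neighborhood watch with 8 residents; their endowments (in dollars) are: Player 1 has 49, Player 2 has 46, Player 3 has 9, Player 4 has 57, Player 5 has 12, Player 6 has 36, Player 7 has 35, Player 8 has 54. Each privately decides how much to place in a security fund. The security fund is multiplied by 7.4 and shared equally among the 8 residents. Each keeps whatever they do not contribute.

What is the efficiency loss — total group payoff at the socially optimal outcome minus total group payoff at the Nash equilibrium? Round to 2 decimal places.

The private return per contributed unit is 7.4/8 = 0.9250 < 1 for every player regardless of endowment, so the Nash equilibrium is zero contribution and the group total is Σ E_j = 49 + 46 + 9 + 57 + 12 + 36 + 35 + 54 = 298.
Each contributed unit returns 7.400 to the group, so the social optimum is full contribution by everyone: group total = 7.400 × 298 = 2205.20.
Efficiency loss = (7.400 − 1) × 298 = 1907.20.

1907.20 dollars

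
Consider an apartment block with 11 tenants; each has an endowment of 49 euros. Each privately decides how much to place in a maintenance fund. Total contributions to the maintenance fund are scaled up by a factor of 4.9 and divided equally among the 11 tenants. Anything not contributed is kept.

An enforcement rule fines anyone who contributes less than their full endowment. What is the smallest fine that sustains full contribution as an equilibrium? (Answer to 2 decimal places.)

Given the others contribute fully, the best deviation is to contribute 0 (any partial contribution still incurs the fine and gives up units whose private return 0.4455 is below 1).
Deviating from 49 to 0 saves 49 euros but forfeits the deviator's share of the drop in the maintenance fund: 4.9/11 × 49 = 21.83.
So the deviation gain is 49 − 21.83 = 27.17, and the fine must be at least 27.17 euros to wipe it out.

27.17 euros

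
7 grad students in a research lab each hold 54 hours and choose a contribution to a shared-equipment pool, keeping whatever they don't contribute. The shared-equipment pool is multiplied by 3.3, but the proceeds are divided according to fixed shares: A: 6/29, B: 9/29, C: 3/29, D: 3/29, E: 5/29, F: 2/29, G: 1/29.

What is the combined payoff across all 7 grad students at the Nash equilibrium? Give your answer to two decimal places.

For player j, contributing a unit is worthwhile iff 3.3 × (j's share) ≥ 1, i.e. iff j's share is at least 0.3030.
B alone (share 9/29) is above the threshold, contributing 54; the remaining 6 contribute 0. Total contributed: 54.
The shared-equipment pool pays out 3.3 × 54 = 178.20 in total (split across the unequal shares, but the aggregate is all that matters for the group sum).
The 6 free-riders keep 54 each, adding 324. Group total = 324 + 178.20 = 502.20.

502.20 hours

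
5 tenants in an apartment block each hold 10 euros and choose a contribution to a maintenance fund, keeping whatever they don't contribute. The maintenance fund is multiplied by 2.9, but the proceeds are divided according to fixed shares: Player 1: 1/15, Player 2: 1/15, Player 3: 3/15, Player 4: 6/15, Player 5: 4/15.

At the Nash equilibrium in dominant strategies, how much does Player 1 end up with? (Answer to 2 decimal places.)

11.93 euros

For player j, contributing a unit is worthwhile iff 2.9 × (j's share) ≥ 1, i.e. iff j's share is at least 0.3448.
Player 4 alone (share 6/15) is above the threshold, contributing 10; the remaining 4 contribute 0. Total contributed: 10.
Player 1 keeps 10 and receives 2.9 × 10 × 1/15 = 1.93 from the maintenance fund, for a payoff of 11.93.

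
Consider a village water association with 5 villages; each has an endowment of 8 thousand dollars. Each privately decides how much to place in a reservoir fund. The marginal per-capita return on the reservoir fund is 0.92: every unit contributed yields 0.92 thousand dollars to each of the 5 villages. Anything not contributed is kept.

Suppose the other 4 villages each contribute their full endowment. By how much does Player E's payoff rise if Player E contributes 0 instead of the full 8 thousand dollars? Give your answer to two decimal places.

0.64 thousand dollars

Switching from a contribution of 8 to 0 lets Player E keep an extra 8 thousand dollars, but lowers the reservoir fund by 8, which costs Player E their own share of that drop: 0.92 × 8 = 7.36.
Net gain = 8 − 7.36 = 0.64. The private return per contributed unit (0.92) is below 1, so free-riding is indeed the best response regardless of what the others do.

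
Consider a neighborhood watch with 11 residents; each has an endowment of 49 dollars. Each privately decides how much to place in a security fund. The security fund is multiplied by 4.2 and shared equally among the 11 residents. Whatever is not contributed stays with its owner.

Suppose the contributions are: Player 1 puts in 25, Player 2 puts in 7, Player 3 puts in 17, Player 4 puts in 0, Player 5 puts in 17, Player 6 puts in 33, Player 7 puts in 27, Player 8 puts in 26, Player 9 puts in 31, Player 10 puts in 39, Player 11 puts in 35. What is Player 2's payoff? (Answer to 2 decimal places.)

Total contributed: 25 + 7 + 17 + 0 + 17 + 33 + 27 + 26 + 31 + 39 + 35 = 257.
Each receives 4.2 × 257 / 11 = 98.13 from the security fund.
Player 2 keeps 49 − 7 = 42, so Player 2's payoff is 42 + 98.13 = 140.13.

140.13 dollars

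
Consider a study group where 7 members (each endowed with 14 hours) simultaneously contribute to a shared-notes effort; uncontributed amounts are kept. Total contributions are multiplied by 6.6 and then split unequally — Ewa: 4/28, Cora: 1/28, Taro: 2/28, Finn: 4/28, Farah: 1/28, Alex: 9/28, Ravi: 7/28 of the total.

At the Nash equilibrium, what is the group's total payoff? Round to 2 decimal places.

254.80 hours

Player j's private return per contributed unit is 6.6 × (j's share). Contributing is weakly dominant for j when that share is at least 1/6.6 = 0.1515, and contributing 0 is dominant otherwise.
Alex and Ravi clear that bar, contributing 14 each; the remaining 5 contribute 0. Total contributed: 28.
The shared-notes effort pays out 6.6 × 28 = 184.80 in total (split across the unequal shares, but the aggregate is all that matters for the group sum).
The 5 free-riders keep 14 each, adding 70. Group total = 70 + 184.80 = 254.80.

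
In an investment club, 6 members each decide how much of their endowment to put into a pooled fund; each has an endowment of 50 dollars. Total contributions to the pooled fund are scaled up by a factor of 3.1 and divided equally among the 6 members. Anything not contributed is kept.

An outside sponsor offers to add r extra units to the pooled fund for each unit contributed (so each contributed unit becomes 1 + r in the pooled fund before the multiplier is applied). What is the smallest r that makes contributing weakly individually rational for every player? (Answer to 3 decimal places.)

0.935

With matching at rate r, one contributed unit becomes (1 + r) in the pooled fund and returns 3.1 × (1 + r) / 6 to the contributor.
Setting this equal to 1: 1 + r = 6/3.1 = 1.9355.
So the minimum matching rate is r = 1.9355 − 1 = 0.935.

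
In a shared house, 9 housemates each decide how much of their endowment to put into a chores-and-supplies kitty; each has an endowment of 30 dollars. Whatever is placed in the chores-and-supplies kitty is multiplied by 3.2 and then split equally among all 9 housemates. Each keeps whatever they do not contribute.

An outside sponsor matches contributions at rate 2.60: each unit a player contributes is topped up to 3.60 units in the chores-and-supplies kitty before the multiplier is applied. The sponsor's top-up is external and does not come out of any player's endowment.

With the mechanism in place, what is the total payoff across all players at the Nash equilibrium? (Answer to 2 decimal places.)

3110.40 dollars

Under the mechanism each unit contributed yields 3.2 × 3.60 / 9 = 1.2800 back to its contributor per unit of net cost, which exceeds 1, making full contribution the dominant choice for everyone.
At the Nash equilibrium everyone contributes 30. Group total payoff = 3.2 × 3.60 × 270 = 3110.40.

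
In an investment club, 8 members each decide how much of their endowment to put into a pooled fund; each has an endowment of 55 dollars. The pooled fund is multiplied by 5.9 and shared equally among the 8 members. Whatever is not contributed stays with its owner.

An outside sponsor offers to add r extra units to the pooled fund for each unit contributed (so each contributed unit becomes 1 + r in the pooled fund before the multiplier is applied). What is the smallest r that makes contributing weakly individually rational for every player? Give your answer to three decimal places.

With matching at rate r, one contributed unit becomes (1 + r) in the pooled fund and returns 5.9 × (1 + r) / 8 to the contributor.
Setting this equal to 1: 1 + r = 8/5.9 = 1.3559.
So the minimum matching rate is r = 1.3559 − 1 = 0.356.

0.356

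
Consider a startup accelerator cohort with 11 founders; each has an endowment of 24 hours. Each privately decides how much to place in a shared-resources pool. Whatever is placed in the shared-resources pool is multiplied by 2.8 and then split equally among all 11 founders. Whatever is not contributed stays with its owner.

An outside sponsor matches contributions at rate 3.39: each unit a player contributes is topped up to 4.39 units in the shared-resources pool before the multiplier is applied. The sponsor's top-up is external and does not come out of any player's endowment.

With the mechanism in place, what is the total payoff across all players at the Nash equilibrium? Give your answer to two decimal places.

3245.09 hours

Under the mechanism each unit contributed yields 2.8 × 4.39 / 11 = 1.1175 back to its contributor per unit of net cost, which exceeds 1, making full contribution the dominant choice for everyone.
So the Nash equilibrium is full contribution by all 11; the group earns 2.8 × 4.39 × 264 = 3245.09.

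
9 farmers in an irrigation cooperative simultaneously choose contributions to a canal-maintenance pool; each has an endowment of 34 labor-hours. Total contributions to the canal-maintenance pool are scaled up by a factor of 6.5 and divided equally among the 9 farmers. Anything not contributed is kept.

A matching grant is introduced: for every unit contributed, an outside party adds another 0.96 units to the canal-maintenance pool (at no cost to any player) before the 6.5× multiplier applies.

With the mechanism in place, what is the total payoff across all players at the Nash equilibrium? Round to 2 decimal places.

3898.44 labor-hours

With the mechanism, a contributed unit returns 6.5 × 1.96 / 9 = 1.4156 per unit of net cost to the contributor — now above 1 — so contributing fully is weakly dominant for every player.
At the Nash equilibrium everyone contributes 34. Group total payoff = 6.5 × 1.96 × 306 = 3898.44.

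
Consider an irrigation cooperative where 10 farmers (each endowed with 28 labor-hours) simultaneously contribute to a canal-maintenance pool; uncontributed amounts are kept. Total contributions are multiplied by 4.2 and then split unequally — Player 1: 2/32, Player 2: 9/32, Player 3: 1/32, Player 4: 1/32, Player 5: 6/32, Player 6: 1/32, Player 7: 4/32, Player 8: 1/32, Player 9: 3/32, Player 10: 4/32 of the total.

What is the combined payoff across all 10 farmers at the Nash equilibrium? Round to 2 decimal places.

369.60 labor-hours

Player j's private return per contributed unit is 4.2 × (j's share). Contributing is weakly dominant for j when that share is at least 1/4.2 = 0.2381, and contributing 0 is dominant otherwise.
Player 2 alone (share 9/32) is above the threshold, contributing 28; the remaining 9 contribute 0. Total contributed: 28.
The canal-maintenance pool pays out 4.2 × 28 = 117.60 in total (split across the unequal shares, but the aggregate is all that matters for the group sum).
The 9 free-riders keep 28 each, adding 252. Group total = 252 + 117.60 = 369.60.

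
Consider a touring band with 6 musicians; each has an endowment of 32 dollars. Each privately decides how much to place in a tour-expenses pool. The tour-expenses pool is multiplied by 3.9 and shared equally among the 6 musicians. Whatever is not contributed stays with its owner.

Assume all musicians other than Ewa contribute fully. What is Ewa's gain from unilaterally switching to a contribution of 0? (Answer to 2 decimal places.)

11.20 dollars

Switching from a contribution of 32 to 0 lets Ewa keep an extra 32 dollars, but lowers the tour-expenses pool by 32, which costs Ewa their own share of that drop: 3.9/6 × 32 = 20.80.
Net gain = 32 − 20.80 = 11.20. The private return per contributed unit (0.6500) is below 1, so free-riding is indeed the best response regardless of what the others do.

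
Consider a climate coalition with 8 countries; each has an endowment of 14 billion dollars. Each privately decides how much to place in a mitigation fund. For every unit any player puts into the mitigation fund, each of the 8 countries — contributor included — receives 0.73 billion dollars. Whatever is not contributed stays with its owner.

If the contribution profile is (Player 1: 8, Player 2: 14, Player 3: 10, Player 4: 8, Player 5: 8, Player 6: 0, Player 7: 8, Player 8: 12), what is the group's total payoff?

Total contributed: 8 + 14 + 10 + 8 + 8 + 0 + 8 + 12 = 68; total kept: 8 × 14 − 68 = 44.
The mitigation fund pays out 0.73 × 8 × 68 = 397.12 in aggregate.
Group total = 44 + 397.12 = 441.12.

441.12 billion dollars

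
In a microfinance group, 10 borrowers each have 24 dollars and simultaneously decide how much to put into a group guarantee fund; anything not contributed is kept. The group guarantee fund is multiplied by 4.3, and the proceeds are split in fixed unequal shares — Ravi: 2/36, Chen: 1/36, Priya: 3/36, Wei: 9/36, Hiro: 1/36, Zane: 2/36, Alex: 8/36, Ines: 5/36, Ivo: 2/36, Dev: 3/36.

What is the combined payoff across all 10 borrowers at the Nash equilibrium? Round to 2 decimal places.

For player j, contributing a unit is worthwhile iff 4.3 × (j's share) ≥ 1, i.e. iff j's share is at least 0.2326.
Wei alone (share 9/36) is above the threshold, contributing 24; the remaining 9 contribute 0. Total contributed: 24.
The group guarantee fund pays out 4.3 × 24 = 103.20 in total (split across the unequal shares, but the aggregate is all that matters for the group sum).
The 9 free-riders keep 24 each, adding 216. Group total = 216 + 103.20 = 319.20.

319.20 dollars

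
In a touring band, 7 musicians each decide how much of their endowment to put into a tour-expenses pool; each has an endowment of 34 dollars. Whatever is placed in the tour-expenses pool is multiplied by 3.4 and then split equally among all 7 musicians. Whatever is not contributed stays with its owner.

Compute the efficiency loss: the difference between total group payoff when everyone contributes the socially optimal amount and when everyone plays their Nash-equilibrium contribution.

Each contributed unit returns 3.4/7 = 0.4857 to its contributor — below 1 — so contributing 0 is dominant for every player. At the Nash equilibrium everyone keeps their 34, and the group total is 7 × 34 = 238.
Each contributed unit returns 3.400 to the group as a whole (0.4857 to each of 7 players), which exceeds 1, so the social optimum is full contribution: group total = 3.400 × 238 = 809.20.
Efficiency loss = 809.20 − 238 = 571.20.

571.20 dollars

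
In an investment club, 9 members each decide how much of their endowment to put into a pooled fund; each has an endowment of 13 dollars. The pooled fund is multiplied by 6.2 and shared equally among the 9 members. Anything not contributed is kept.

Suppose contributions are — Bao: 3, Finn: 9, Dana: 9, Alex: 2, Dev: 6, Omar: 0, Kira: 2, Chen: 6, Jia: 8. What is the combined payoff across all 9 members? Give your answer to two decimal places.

351.00 dollars

Total contributed: 3 + 9 + 9 + 2 + 6 + 0 + 2 + 6 + 8 = 45; total kept: 9 × 13 − 45 = 72.
The pooled fund pays out 6.2 × 45 = 279.00 in aggregate.
Group total = 72 + 279.00 = 351.00.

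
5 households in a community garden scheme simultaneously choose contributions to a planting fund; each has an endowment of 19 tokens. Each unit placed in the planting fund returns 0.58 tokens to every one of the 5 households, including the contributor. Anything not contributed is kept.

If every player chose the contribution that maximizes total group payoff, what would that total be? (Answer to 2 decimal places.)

Each contributed unit returns 2.900 to the group as a whole (0.58 to each of 5 players), which exceeds 1, so the social optimum is full contribution: group total = 2.900 × 95 = 275.50.

275.50 tokens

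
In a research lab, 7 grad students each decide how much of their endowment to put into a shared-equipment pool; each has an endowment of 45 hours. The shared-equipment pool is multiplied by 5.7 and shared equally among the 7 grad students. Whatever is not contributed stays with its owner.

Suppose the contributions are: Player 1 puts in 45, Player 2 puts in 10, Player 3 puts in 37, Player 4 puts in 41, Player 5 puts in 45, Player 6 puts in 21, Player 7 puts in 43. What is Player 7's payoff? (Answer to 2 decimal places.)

Total contributed: 45 + 10 + 37 + 41 + 45 + 21 + 43 = 242.
Each receives 5.7 × 242 / 7 = 197.06 from the shared-equipment pool.
Player 7 keeps 45 − 43 = 2, so Player 7's payoff is 2 + 197.06 = 199.06.

199.06 hours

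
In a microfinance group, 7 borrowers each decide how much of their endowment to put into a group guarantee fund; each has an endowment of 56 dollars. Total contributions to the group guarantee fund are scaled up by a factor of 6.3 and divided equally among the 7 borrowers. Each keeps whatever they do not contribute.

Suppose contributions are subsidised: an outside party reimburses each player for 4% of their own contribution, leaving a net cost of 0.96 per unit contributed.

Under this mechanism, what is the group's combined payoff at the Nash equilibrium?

392.00 dollars

The effective private return is (6.3/7) / 0.96 = 0.9375, which is still under 1, so the mechanism doesn't change anyone's dominant strategy: zero contribution.
At the Nash equilibrium no one contributes; group total payoff = 7 × 56 = 392.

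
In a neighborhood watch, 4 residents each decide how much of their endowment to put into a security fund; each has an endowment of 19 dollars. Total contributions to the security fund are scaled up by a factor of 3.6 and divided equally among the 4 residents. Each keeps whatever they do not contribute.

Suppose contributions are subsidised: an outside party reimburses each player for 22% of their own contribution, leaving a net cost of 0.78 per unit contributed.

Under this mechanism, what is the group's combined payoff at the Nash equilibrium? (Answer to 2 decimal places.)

290.32 dollars

With the mechanism, a contributed unit returns (3.6/4) / 0.78 = 1.1538 per unit of net cost to the contributor — now above 1 — so contributing fully is weakly dominant for every player.
At the Nash equilibrium everyone contributes 19. Group total payoff = 4 × (19 × 0.22 + 3.6 × 19) = 290.32.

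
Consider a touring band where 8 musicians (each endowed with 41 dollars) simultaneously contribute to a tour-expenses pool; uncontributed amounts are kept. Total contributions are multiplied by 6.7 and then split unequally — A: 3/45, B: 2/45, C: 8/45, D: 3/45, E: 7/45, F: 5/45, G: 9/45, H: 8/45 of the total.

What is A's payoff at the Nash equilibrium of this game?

Each unit j contributes comes back to j as 6.7 × (j's share), so j prefers to contribute only if that share exceeds 1/6.7 = 0.1493; otherwise keeping the unit dominates.
The shares above 0.1493 belong to C, E, G and H, contributing 41 each; the remaining 4 contribute 0. Total contributed: 164.
A keeps 41 and receives 6.7 × 164 × 3/45 = 73.25 from the tour-expenses pool, for a payoff of 114.25.

114.25 dollars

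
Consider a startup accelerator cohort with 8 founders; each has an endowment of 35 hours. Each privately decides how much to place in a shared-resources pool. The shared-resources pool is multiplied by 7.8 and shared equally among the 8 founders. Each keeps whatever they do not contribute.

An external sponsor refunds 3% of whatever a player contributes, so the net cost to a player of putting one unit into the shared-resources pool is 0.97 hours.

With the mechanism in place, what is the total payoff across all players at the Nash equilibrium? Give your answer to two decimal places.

With the mechanism, a contributed unit returns (7.8/8) / 0.97 = 1.0052 per unit of net cost to the contributor — now above 1 — so contributing fully is weakly dominant for every player.
So the Nash equilibrium is full contribution by all 8; the group earns 8 × (35 × 0.03 + 7.8 × 35) = 2192.40.

2192.40 hours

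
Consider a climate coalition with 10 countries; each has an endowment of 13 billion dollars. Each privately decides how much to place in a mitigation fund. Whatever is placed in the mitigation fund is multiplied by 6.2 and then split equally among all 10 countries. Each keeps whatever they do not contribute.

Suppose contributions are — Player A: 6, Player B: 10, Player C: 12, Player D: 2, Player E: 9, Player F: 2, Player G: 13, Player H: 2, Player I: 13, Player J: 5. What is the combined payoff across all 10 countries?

Total contributed: 6 + 10 + 12 + 2 + 9 + 2 + 13 + 2 + 13 + 5 = 74; total kept: 10 × 13 − 74 = 56.
The mitigation fund pays out 6.2 × 74 = 458.80 in aggregate.
Group total = 56 + 458.80 = 514.80.

514.80 billion dollars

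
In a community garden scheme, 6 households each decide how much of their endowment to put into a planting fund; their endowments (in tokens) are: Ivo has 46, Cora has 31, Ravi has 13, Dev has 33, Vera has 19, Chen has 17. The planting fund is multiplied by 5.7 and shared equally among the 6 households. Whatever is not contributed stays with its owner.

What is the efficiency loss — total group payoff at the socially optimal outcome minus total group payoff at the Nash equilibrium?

747.30 tokens

The private return per contributed unit is 5.7/6 = 0.9500 < 1 for every player regardless of endowment, so the Nash equilibrium is zero contribution and the group total is Σ E_j = 46 + 31 + 13 + 33 + 19 + 17 = 159.
Each contributed unit returns 5.700 to the group, so the social optimum is full contribution by everyone: group total = 5.700 × 159 = 906.30.
Efficiency loss = (5.700 − 1) × 159 = 747.30.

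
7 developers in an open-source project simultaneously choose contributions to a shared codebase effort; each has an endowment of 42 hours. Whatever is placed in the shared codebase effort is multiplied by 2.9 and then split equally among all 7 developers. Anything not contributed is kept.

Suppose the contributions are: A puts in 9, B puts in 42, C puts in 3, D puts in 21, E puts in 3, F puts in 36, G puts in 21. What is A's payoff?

Total contributed: 9 + 42 + 3 + 21 + 3 + 36 + 21 = 135.
Each receives 2.9 × 135 / 7 = 55.93 from the shared codebase effort.
A keeps 42 − 9 = 33, so A's payoff is 33 + 55.93 = 88.93.

88.93 hours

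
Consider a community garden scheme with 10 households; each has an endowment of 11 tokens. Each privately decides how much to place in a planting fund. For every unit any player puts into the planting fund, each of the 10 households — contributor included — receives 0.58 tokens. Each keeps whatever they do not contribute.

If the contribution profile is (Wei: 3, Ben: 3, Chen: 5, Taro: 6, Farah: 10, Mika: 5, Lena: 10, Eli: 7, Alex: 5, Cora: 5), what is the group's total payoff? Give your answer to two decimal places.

Total contributed: 3 + 3 + 5 + 6 + 10 + 5 + 10 + 7 + 5 + 5 = 59; total kept: 10 × 11 − 59 = 51.
The planting fund pays out 0.58 × 10 × 59 = 342.20 in aggregate.
Group total = 51 + 342.20 = 393.20.

393.20 tokens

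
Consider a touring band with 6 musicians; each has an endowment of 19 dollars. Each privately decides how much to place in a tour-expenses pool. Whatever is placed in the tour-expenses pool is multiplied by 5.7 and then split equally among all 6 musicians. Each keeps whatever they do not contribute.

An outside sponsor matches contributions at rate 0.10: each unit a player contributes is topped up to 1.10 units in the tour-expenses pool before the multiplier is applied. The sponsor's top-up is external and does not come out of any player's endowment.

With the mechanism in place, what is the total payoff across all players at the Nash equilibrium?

714.78 dollars

With the mechanism, a contributed unit returns 5.7 × 1.10 / 6 = 1.0450 per unit of net cost to the contributor — now above 1 — so contributing fully is weakly dominant for every player.
So the Nash equilibrium is full contribution by all 6; the group earns 5.7 × 1.10 × 114 = 714.78.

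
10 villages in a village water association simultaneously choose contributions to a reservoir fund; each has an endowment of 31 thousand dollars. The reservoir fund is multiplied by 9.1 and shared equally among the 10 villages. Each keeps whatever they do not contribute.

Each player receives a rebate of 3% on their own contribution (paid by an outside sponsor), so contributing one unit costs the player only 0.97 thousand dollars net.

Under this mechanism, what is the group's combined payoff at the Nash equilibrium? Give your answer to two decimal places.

Even with the mechanism, each unit contributed returns only (9.1/10) / 0.97 = 0.9381 per unit of net cost, so contributing nothing is still dominant.
At the Nash equilibrium no one contributes; group total payoff = 10 × 31 = 310.

310.00 thousand dollars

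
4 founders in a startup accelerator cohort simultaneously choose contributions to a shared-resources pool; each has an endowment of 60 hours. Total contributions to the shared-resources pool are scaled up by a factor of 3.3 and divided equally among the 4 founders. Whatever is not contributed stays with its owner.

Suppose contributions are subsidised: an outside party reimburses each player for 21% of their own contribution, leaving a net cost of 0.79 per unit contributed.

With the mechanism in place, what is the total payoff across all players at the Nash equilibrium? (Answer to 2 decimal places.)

With the mechanism, a contributed unit returns (3.3/4) / 0.79 = 1.0443 per unit of net cost to the contributor — now above 1 — so contributing fully is weakly dominant for every player.
At the Nash equilibrium everyone contributes 60. Group total payoff = 4 × (60 × 0.21 + 3.3 × 60) = 842.40.

842.40 hours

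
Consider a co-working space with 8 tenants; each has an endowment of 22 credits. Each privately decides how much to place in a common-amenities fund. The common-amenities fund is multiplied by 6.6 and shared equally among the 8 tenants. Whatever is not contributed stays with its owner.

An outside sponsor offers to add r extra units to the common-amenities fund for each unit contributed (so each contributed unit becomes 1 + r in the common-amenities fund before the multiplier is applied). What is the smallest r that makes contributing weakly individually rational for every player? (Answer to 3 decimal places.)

With matching at rate r, one contributed unit becomes (1 + r) in the common-amenities fund and returns 6.6 × (1 + r) / 8 to the contributor.
Setting this equal to 1: 1 + r = 8/6.6 = 1.2121.
So the minimum matching rate is r = 1.2121 − 1 = 0.212.

0.212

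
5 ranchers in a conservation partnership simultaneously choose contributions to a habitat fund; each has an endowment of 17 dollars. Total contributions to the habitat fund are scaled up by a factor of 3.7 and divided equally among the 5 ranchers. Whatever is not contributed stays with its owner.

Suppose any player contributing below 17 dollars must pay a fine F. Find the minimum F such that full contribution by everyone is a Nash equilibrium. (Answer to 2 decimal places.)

Given the others contribute fully, the best deviation is to contribute 0 (any partial contribution still incurs the fine and gives up units whose private return 0.7400 is below 1).
Deviating from 17 to 0 saves 17 dollars but forfeits the deviator's share of the drop in the habitat fund: 3.7/5 × 17 = 12.58.
So the deviation gain is 17 − 12.58 = 4.42, and the fine must be at least 4.42 dollars to wipe it out.

4.42 dollars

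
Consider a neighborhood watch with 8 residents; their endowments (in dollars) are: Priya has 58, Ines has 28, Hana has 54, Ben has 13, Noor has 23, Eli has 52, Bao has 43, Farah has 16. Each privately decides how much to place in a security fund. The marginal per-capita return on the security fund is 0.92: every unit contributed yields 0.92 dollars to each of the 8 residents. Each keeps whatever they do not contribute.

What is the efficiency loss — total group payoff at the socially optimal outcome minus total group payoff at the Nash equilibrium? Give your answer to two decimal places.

The private return per contributed unit is 0.92 < 1 for everyone, so the Nash equilibrium is zero contribution and the group total is Σ E_j = 58 + 28 + 54 + 13 + 23 + 52 + 43 + 16 = 287.
Each contributed unit returns 7.360 to the group, so the social optimum is full contribution by everyone: group total = 7.360 × 287 = 2112.32.
Efficiency loss = (7.360 − 1) × 287 = 1825.32.

1825.32 dollars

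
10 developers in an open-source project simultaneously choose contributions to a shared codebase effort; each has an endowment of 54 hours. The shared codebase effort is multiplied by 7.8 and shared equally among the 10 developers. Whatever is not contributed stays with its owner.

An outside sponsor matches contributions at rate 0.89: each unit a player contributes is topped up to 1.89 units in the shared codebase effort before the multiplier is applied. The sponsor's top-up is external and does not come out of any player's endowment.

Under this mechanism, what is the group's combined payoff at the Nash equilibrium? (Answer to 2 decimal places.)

7960.68 hours

The effective private return per unit is now 7.8 × 1.89 / 10 = 1.4742 > 1, so every player's dominant strategy flips to full contribution.
At the Nash equilibrium everyone contributes 54. Group total payoff = 7.8 × 1.89 × 540 = 7960.68.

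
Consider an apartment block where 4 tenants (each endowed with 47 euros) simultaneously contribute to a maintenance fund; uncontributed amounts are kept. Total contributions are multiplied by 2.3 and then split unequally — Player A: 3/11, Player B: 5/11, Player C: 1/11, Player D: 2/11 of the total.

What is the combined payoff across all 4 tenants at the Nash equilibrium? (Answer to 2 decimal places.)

249.10 euros

For player j, contributing a unit is worthwhile iff 2.3 × (j's share) ≥ 1, i.e. iff j's share is at least 0.4348.
Only Player B (5/11) clears that bar, contributing 47; the remaining 3 contribute 0. Total contributed: 47.
The maintenance fund pays out 2.3 × 47 = 108.10 in total (split across the unequal shares, but the aggregate is all that matters for the group sum).
The 3 free-riders keep 47 each, adding 141. Group total = 141 + 108.10 = 249.10.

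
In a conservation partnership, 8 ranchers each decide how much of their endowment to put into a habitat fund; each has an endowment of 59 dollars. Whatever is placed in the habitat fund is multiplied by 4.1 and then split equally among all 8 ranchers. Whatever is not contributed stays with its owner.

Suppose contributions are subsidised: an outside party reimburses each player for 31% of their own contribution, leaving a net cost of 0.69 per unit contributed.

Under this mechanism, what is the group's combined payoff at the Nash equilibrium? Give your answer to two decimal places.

Even with the mechanism, each unit contributed returns only (4.1/8) / 0.69 = 0.7428 per unit of net cost, so contributing nothing is still dominant.
At the Nash equilibrium no one contributes; group total payoff = 8 × 59 = 472.

472.00 dollars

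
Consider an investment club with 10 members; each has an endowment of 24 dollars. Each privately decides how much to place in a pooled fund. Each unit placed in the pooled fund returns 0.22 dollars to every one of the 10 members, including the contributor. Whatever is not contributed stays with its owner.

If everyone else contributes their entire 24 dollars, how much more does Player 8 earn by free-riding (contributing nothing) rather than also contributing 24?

Switching from a contribution of 24 to 0 lets Player 8 keep an extra 24 dollars, but lowers the pooled fund by 24, which costs Player 8 their own share of that drop: 0.22 × 24 = 5.28.
Net gain = 24 − 5.28 = 18.72. The private return per contributed unit (0.22) is below 1, so free-riding is indeed the best response regardless of what the others do.

18.72 dollars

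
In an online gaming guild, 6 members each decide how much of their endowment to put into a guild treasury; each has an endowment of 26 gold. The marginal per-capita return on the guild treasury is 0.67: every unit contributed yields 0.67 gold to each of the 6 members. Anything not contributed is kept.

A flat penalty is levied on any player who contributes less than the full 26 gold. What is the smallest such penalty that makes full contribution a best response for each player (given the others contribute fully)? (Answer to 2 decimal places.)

8.58 gold

Given the others contribute fully, the best deviation is to contribute 0 (any partial contribution still incurs the fine and gives up units whose private return 0.67 is below 1).
Deviating from 26 to 0 saves 26 gold but forfeits the deviator's share of the drop in the guild treasury: 0.67 × 26 = 17.42.
So the deviation gain is 26 − 17.42 = 8.58, and the fine must be at least 8.58 gold to wipe it out.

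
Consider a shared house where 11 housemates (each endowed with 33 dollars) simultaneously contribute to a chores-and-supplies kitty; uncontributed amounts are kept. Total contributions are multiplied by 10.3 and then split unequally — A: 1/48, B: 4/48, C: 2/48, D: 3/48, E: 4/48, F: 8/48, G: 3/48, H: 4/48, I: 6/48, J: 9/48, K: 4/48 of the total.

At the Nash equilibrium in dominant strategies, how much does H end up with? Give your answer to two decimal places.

117.98 dollars

Player j's private return per contributed unit is 10.3 × (j's share). Contributing is weakly dominant for j when that share is at least 1/10.3 = 0.0971, and contributing 0 is dominant otherwise.
The shares above 0.0971 belong to F, I and J, contributing 33 each; the remaining 8 contribute 0. Total contributed: 99.
H keeps 33 and receives 10.3 × 99 × 4/48 = 84.98 from the chores-and-supplies kitty, for a payoff of 117.98.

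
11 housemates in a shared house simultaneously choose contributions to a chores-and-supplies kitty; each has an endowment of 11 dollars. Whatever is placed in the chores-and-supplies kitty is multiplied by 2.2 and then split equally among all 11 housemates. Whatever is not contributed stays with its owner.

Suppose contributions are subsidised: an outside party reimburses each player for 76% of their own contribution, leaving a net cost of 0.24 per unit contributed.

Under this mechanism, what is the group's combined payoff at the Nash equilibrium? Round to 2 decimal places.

With the mechanism, a contributed unit returns (2.2/11) / 0.24 = 0.8333 per unit of net cost — still below 1 — so contributing 0 remains dominant for every player.
Everyone keeps their endowment and the group total is 11 × 11 = 121.

121.00 dollars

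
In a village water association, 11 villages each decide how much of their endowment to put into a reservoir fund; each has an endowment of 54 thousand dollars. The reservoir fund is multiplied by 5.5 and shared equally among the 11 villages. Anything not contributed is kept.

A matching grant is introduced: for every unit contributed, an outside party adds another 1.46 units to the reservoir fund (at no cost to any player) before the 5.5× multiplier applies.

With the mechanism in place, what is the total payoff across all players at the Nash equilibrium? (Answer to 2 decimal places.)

The effective private return per unit is now 5.5 × 2.46 / 11 = 1.2300 > 1, so every player's dominant strategy flips to full contribution.
At the Nash equilibrium everyone contributes 54. Group total payoff = 5.5 × 2.46 × 594 = 8036.82.

8036.82 thousand dollars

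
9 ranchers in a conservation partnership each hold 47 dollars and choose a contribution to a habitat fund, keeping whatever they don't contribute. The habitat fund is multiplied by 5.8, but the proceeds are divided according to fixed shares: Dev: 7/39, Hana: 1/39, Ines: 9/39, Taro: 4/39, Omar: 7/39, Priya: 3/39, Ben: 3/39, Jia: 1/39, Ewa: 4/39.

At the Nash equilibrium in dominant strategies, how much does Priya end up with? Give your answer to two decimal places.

109.91 dollars

For player j, contributing a unit is worthwhile iff 5.8 × (j's share) ≥ 1, i.e. iff j's share is at least 0.1724.
Dev, Ines and Omar are above the threshold, contributing 47 each; the remaining 6 contribute 0. Total contributed: 141.
Priya keeps 47 and receives 5.8 × 141 × 3/39 = 62.91 from the habitat fund, for a payoff of 109.91.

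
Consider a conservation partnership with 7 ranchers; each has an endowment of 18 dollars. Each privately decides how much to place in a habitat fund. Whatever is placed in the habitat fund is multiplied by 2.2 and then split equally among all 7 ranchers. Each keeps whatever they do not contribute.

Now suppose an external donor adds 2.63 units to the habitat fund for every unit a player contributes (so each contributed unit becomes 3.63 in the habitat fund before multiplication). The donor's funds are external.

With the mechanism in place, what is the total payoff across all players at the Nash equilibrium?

Under the mechanism each unit contributed yields 2.2 × 3.63 / 7 = 1.1409 back to its contributor per unit of net cost, which exceeds 1, making full contribution the dominant choice for everyone.
At the Nash equilibrium everyone contributes 18. Group total payoff = 2.2 × 3.63 × 126 = 1006.24.

1006.24 dollars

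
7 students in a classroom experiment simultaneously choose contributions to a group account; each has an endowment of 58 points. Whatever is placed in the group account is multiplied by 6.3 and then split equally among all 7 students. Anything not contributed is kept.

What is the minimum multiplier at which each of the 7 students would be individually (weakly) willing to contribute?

7

A contributed unit returns (multiplier)/7 to its contributor.
This reaches 1 exactly when the multiplier is 7.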